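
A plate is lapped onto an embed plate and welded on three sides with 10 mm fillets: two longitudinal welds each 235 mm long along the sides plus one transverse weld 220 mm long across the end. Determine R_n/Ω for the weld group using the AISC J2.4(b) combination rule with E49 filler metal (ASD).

E49XX → F_EXX = 490 MPa.
t_e = 0.707 × 10 = 7.07 mm.
R_nwl = 0.6 × 490 × 7.07 × 470 × 10⁻³ = 976.9 kN (longitudinal, 2 welds).
R_nwt = 0.6 × 490 × 7.07 × 220 × 10⁻³ = 457.3 kN (transverse, base value).
(i) R_nwl + R_nwt = 1434 kN; (ii) 0.85 R_nwl + 1.5 R_nwt = 1516 kN.
R_n = max = 1516 kN [governs: (ii)]; R_n/Ω = 758.2 kN.

R_n/Ω ≈ 758 kN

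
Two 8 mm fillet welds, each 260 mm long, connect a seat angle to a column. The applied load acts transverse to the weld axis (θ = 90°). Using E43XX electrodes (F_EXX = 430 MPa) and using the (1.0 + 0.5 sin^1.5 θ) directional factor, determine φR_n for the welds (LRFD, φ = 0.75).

φR_n ≈ 854 kN

t_e = 0.707 × 8 = 5.656 mm; A_we = 5.656 × 520 = 2941 mm².
Directional factor: 1.0 + 0.5 sin^1.5(90°) = 1.5.
F_nw = 0.6 × 430 × 1.5 = 387 MPa.
φR_n = 0.75 × 387 × 2941 × 10⁻³ = 853.7 kN.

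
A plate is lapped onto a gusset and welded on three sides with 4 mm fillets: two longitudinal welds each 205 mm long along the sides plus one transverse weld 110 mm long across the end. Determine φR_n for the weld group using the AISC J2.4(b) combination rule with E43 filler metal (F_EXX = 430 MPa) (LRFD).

t_e = 0.707 × 4 = 2.828 mm.
R_nwl = 0.6 × 430 × 2.828 × 410 × 10⁻³ = 299.1 kN (longitudinal, 2 welds).
R_nwt = 0.6 × 430 × 2.828 × 110 × 10⁻³ = 80.26 kN (transverse, base value).
(i) R_nwl + R_nwt = 379.4 kN; (ii) 0.85 R_nwl + 1.5 R_nwt = 374.7 kN.
R_n = max = 379.4 kN [governs: (i)]; φR_n = 284.6 kN.

φR_n ≈ 285 kN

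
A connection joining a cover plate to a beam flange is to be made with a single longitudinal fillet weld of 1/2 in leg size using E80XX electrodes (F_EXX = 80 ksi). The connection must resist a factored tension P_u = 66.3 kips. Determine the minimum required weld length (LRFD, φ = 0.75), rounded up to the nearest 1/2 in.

Throat t_e = 0.707 × 0.5 = 0.3535 in.
φr_n = 0.75 × 0.6 × 80 × 0.3535 = 12.73 kips/in.
L_req = P_u / φr_n = 66.3 / 12.73 = 5.21 in total.
Round up → use L = 5.5 in.

L = 5.5 in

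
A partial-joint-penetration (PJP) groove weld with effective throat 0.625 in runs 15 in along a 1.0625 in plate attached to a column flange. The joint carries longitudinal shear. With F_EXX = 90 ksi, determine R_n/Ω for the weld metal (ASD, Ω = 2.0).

Effective throat (given) t_e = 0.625 in.
A_we = 0.625 × 15 = 9.375 in².
F_nw = 0.6 F_EXX = 54 ksi.
R_n/Ω = (54 × 9.375) / 2.0 = 253.1 kip.

R_n/Ω ≈ 253 kip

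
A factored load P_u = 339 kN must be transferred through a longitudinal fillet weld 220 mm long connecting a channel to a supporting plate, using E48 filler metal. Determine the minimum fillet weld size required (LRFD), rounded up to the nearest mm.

E48XX → F_EXX = 480 MPa.
Total weld length L = 220 mm.
Required throat t_e = P_u / (φ × 0.6 F_EXX × L) = 339 / (0.75 × 0.6 × 480 × 220 × 10⁻³) = 7.134 mm.
Required leg w = t_e / 0.707 = 10.09 mm → use 11 mm.

w = 11 mm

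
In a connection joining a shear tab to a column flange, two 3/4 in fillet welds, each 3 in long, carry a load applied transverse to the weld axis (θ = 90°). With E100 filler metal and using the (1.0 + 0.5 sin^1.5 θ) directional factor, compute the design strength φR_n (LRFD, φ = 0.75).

φR_n ≈ 215 kip

E100XX → F_EXX = 100 ksi.
t_e = 0.707 × 0.75 = 0.5302 in; A_we = 0.5302 × 6 = 3.181 in².
Directional factor: 1.0 + 0.5 sin^1.5(90°) = 1.5.
F_nw = 0.6 × 100 × 1.5 = 90 ksi.
φR_n = 0.75 × 90 × 3.181 = 214.8 kip.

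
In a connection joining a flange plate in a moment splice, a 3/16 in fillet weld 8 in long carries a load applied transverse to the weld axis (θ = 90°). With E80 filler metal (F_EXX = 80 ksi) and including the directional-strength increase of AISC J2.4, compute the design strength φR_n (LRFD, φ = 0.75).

φR_n ≈ 57.3 kips

t_e = 0.707 × 0.1875 = 0.1326 in; A_we = 0.1326 × 8 = 1.06 in².
Directional factor: 1.0 + 0.5 sin^1.5(90°) = 1.5.
F_nw = 0.6 × 80 × 1.5 = 72 ksi.
φR_n = 0.75 × 72 × 1.06 = 57.27 kips.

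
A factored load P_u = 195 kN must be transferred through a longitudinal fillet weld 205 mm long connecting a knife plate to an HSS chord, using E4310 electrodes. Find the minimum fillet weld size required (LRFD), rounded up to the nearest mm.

w = 7 mm

E43XX → F_EXX = 430 MPa.
Total weld length L = 205 mm.
Required throat t_e = P_u / (φ × 0.6 F_EXX × L) = 195 / (0.75 × 0.6 × 430 × 205 × 10⁻³) = 4.916 mm.
Required leg w = t_e / 0.707 = 6.953 mm → use 7 mm.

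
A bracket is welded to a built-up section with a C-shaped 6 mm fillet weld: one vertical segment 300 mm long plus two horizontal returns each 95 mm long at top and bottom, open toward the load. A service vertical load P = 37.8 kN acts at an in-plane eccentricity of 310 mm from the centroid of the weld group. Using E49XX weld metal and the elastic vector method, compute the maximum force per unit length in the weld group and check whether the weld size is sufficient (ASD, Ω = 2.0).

f_max ≈ 327 N/mm; adequate

E49XX → F_EXX = 490 MPa.
Total weld length L_w = 490 mm. Treat welds as unit-width lines.
Centroid: x̄ = 2×95×47.5 / 490 = 18.42 mm from the vertical weld.
Polar moment about centroid: J = I_x + I_y = [300³/12 + 2×95×150²] + [300×18.42² + 2(95³/12 + 95×29.08²)] = 6930000 mm³.
Direct shear f_v = P/L_w = 37.8×10³ / 490 = 77.14 N/mm (vertical).
Torsion M = P·e = 37.8×10³ × 310 = 11718000 N·mm.
Critical point at (x, y) = (76.58, 150) from centroid. f_tx = M·y/J = 253.6 N/mm; f_ty = M·x/J = 129.5 N/mm.
Resultant f_max = √[f_tx² + (f_v + f_ty)²] = √[253.6² + (77.14 + 129.5)²] = 327.1 N/mm.
Capacity per unit length: r_n/Ω = (1/2.0) × 0.6 × 490 × (0.707 × 6) = 623.6 N/mm.
327.1 ≤ 623.6 → adequate.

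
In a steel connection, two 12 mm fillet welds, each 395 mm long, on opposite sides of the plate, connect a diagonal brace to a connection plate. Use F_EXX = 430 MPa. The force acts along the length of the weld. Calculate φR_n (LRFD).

φR_n ≈ 1300 kN

Effective throat t_e = 0.707 × 12 = 8.484 mm.
Total length L = 790 mm; A_we = 8.484 × 790 = 6702 mm².
F_nw = 0.6 F_EXX = 0.6 × 430 = 258 MPa.
φR_n = 0.75 × 258 × 6702 × 10⁻³ = 1297 kN.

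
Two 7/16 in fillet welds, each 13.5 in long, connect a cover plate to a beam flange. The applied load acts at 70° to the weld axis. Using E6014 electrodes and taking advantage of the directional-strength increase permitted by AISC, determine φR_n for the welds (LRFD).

φR_n ≈ 328 kip

E60XX → F_EXX = 60 ksi.
t_e = 0.707 × 0.4375 = 0.3093 in; A_we = 0.3093 × 27 = 8.351 in².
Directional factor: 1.0 + 0.5 sin^1.5(70°) = 1.455.
F_nw = 0.6 × 60 × 1.455 = 52.4 ksi.
φR_n = 0.75 × 52.4 × 8.351 = 328.2 kip.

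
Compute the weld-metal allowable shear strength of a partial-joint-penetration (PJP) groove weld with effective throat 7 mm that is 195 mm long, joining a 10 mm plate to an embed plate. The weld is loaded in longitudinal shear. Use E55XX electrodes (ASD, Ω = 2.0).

E55XX → F_EXX = 550 MPa.
Effective throat (given) t_e = 7 mm.
A_we = 7 × 195 = 1365 mm².
F_nw = 0.6 F_EXX = 330 MPa.
R_n/Ω = (330 × 1365) / 2.0 × 10⁻³ = 225.2 kN.

R_n/Ω ≈ 225 kN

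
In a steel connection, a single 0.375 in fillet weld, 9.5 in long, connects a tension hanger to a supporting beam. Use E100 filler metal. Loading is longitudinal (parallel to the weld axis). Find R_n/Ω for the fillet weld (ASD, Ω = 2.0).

E100XX → F_EXX = 100 ksi.
Effective throat t_e = 0.707 × 0.375 = 0.2651 in.
Total length L = 9.5 in; A_we = 0.2651 × 9.5 = 2.519 in².
F_nw = 0.6 F_EXX = 0.6 × 100 = 60 ksi.
R_n = 60 × 2.519 = 151.1 kip; R_n/Ω = 151.1/2.0 = 75.56 kip.

R_n/Ω ≈ 75.6 kip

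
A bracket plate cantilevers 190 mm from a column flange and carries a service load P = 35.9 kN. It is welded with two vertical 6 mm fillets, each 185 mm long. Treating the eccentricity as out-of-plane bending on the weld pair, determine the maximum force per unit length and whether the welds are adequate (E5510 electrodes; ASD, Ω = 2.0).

E55XX → F_EXX = 550 MPa.
L_w = 2 × 185 = 370 mm; section modulus (unit throat) S = 2 × L²/6 = 11410 mm².
Direct shear f_v = P/L_w = 35.9×10³/370 = 97.03 N/mm.
Moment M = P × e = 35.9×10³ × 190 = 6821000 N·mm; bending f_b = M/S = 597.9 N/mm.
f_max = √(f_v² + f_b²) = √(97.03² + 597.9²) = 605.7 N/mm.
r_n/Ω = (1/2.0) × 0.6 × 550 × (0.707 × 6) = 699.9 N/mm → adequate.

f_max ≈ 606 N/mm; adequate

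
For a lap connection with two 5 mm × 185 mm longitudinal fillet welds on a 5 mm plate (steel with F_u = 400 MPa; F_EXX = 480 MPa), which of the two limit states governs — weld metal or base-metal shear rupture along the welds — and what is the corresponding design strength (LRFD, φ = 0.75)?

φR_n ≈ 283 kN (weld metal governs)

t_e = 0.707 × 5 = 3.535 mm; L = 370 mm.
Weld metal: φR_n = 0.75 × 0.6 × 480 × 3.535 × 370 × 10⁻³ = 282.5 kN.
Base metal (shear rupture): φR_n = 0.75 × 0.6 × 400 × 5 × 370 × 10⁻³ = 333 kN.
Governing: weld metal.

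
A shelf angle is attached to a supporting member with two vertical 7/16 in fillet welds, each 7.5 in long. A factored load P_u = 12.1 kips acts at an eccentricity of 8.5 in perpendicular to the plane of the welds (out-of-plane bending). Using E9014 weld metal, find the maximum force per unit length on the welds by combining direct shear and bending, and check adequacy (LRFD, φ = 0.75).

E90XX → F_EXX = 90 ksi.
L_w = 2 × 7.5 = 15 in; section modulus (unit throat) S = 2 × L²/6 = 18.75 in².
Direct shear f_v = P/L_w = 12.1/15 = 0.8067 kip/in.
Moment M = P × e = 12.1 × 8.5 = 102.85 kip·in; bending f_b = M/S = 5.485 kip/in.
f_max = √(f_v² + f_b²) = √(0.8067² + 5.485²) = 5.544 kip/in.
φr_n = 0.75 × 0.6 × 90 × (0.707 × 0.4375) = 12.53 kip/in → adequate.

f_max ≈ 5.54 kip/in; adequate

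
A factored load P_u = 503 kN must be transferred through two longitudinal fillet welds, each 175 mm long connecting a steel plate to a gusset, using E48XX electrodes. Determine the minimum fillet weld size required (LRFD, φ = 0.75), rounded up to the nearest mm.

E48XX → F_EXX = 480 MPa.
Total weld length L = 350 mm.
Required throat t_e = P_u / (φ × 0.6 F_EXX × L) = 503 / (0.75 × 0.6 × 480 × 350 × 10⁻³) = 6.653 mm.
Required leg w = t_e / 0.707 = 9.411 mm → use 10 mm.

w = 10 mm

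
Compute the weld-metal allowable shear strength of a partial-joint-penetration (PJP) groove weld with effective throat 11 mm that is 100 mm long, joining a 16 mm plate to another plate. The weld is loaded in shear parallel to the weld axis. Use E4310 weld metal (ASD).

R_n/Ω ≈ 142 kN

E43XX → F_EXX = 430 MPa.
Effective throat (given) t_e = 11 mm.
A_we = 11 × 100 = 1100 mm².
F_nw = 0.6 F_EXX = 258 MPa.
R_n/Ω = (258 × 1100) / 2.0 × 10⁻³ = 141.9 kN.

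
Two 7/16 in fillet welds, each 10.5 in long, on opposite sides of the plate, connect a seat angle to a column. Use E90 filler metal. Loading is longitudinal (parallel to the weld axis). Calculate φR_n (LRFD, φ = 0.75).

φR_n ≈ 263 kip

E90XX → F_EXX = 90 ksi.
Effective throat t_e = 0.707 × 0.4375 = 0.3093 in.
Total length L = 21 in; A_we = 0.3093 × 21 = 6.496 in².
F_nw = 0.6 F_EXX = 0.6 × 90 = 54 ksi.
φR_n = 0.75 × 54 × 6.496 = 263.1 kip.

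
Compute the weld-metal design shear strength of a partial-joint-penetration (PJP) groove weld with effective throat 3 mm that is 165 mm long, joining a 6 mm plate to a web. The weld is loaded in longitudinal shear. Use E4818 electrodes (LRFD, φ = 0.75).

φR_n ≈ 107 kN

E48XX → F_EXX = 480 MPa.
Effective throat (given) t_e = 3 mm.
A_we = 3 × 165 = 495 mm².
F_nw = 0.6 F_EXX = 288 MPa.
φR_n = 0.75 × 288 × 495 × 10⁻³ = 106.9 kN.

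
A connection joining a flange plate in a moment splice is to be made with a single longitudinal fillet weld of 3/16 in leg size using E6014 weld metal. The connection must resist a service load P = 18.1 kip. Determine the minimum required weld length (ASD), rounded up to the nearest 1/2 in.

L = 8 in

E60XX → F_EXX = 60 ksi.
Throat t_e = 0.707 × 0.1875 = 0.1326 in.
r_n/Ω = (0.6 × 60 × 0.1326) / 2.0 = 2.386 kip/in.
L_req = P / (r_n/Ω) = 18.1 / 2.386 = 7.586 in total.
Round up → use L = 8 in.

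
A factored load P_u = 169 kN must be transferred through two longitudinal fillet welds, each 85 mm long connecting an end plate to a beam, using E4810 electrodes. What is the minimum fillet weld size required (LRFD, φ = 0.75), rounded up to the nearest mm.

w = 7 mm

E48XX → F_EXX = 480 MPa.
Total weld length L = 170 mm.
Required throat t_e = P_u / (φ × 0.6 F_EXX × L) = 169 / (0.75 × 0.6 × 480 × 170 × 10⁻³) = 4.602 mm.
Required leg w = t_e / 0.707 = 6.51 mm → use 7 mm.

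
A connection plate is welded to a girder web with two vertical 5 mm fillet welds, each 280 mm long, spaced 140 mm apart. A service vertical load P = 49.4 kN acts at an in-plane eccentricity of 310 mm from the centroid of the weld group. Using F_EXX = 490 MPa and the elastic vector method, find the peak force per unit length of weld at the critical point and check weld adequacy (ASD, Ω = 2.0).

f_max ≈ 421 N/mm; adequate

Total weld length L_w = 560 mm. Treat welds as unit-width lines.
Polar moment about centroid: J = 2[d³/12 + d(b/2)²] = 2[280³/12 + 280×70²] = 6403000 mm³.
Direct shear f_v = P/L_w = 49.4×10³ / 560 = 88.21 N/mm (vertical).
Torsion M = P·e = 49.4×10³ × 310 = 15314000 N·mm.
Critical point at (x, y) = (70, 140) from centroid. f_tx = M·y/J = 334.9 N/mm; f_ty = M·x/J = 167.4 N/mm.
Resultant f_max = √[f_tx² + (f_v + f_ty)²] = √[334.9² + (88.21 + 167.4)²] = 421.3 N/mm.
Capacity per unit length: r_n/Ω = (1/2.0) × 0.6 × 490 × (0.707 × 5) = 519.6 N/mm.
421.3 ≤ 519.6 → adequate.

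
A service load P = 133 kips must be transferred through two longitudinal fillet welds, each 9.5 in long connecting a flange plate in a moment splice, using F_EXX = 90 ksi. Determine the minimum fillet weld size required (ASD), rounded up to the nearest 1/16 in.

w = 3/8 in

Total weld length L = 19 in.
Required throat t_e = P × Ω / (0.6 F_EXX × L) = 133 × 2.0 / (0.6 × 90 × 19) = 0.2593 in.
Required leg w = t_e / 0.707 = 0.3667 in → use 3/8 in.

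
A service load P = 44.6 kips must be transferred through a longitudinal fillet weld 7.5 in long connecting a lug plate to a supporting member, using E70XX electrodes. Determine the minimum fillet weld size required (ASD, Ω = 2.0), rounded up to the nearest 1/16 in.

w = 7/16 in

E70XX → F_EXX = 70 ksi.
Total weld length L = 7.5 in.
Required throat t_e = P × Ω / (0.6 F_EXX × L) = 44.6 × 2.0 / (0.6 × 70 × 7.5) = 0.2832 in.
Required leg w = t_e / 0.707 = 0.4005 in → use 7/16 in.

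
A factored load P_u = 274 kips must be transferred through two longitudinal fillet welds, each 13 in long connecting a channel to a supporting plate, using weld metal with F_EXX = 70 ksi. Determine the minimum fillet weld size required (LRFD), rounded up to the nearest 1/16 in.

Total weld length L = 26 in.
Required throat t_e = P_u / (φ × 0.6 F_EXX × L) = 274 / (0.75 × 0.6 × 70 × 26) = 0.3346 in.
Required leg w = t_e / 0.707 = 0.4732 in → use 1/2 in.

w = 1/2 in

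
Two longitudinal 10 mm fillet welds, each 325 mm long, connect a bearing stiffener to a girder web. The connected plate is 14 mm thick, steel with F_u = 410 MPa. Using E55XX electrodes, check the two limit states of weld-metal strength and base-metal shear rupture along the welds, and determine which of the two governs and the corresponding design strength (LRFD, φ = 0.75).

E55XX → F_EXX = 550 MPa.
t_e = 0.707 × 10 = 7.07 mm; L = 650 mm.
Weld metal: φR_n = 0.75 × 0.6 × 550 × 7.07 × 650 × 10⁻³ = 1137 kN.
Base metal (shear rupture): φR_n = 0.75 × 0.6 × 410 × 14 × 650 × 10⁻³ = 1679 kN.
Governing: weld metal.

φR_n ≈ 1140 kN (weld metal governs)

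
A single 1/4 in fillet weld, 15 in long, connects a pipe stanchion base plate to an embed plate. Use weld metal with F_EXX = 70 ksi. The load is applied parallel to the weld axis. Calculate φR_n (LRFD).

Effective throat t_e = 0.707 × 0.25 = 0.1767 in.
Total length L = 15 in; A_we = 0.1767 × 15 = 2.651 in².
F_nw = 0.6 F_EXX = 0.6 × 70 = 42 ksi.
φR_n = 0.75 × 42 × 2.651 = 83.51 kip.

φR_n ≈ 83.5 kip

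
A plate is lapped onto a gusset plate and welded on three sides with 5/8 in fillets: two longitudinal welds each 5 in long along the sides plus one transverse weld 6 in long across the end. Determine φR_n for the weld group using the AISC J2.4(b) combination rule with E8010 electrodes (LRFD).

E80XX → F_EXX = 80 ksi.
t_e = 0.707 × 0.625 = 0.4419 in.
R_nwl = 0.6 × 80 × 0.4419 × 10 = 212.1 kips (longitudinal, 2 welds).
R_nwt = 0.6 × 80 × 0.4419 × 6 = 127.3 kips (transverse, base value).
(i) R_nwl + R_nwt = 339.4 kips; (ii) 0.85 R_nwl + 1.5 R_nwt = 371.2 kips.
R_n = max = 371.2 kips [governs: (ii)]; φR_n = 278.4 kips.

φR_n ≈ 278 kips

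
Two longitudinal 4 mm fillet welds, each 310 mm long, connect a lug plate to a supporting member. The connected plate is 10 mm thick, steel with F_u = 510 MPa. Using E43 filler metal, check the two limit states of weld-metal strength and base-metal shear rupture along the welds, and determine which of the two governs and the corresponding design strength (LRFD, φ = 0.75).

φR_n ≈ 339 kN (weld metal governs)

E43XX → F_EXX = 430 MPa.
t_e = 0.707 × 4 = 2.828 mm; L = 620 mm.
Weld metal: φR_n = 0.75 × 0.6 × 430 × 2.828 × 620 × 10⁻³ = 339.3 kN.
Base metal (shear rupture): φR_n = 0.75 × 0.6 × 510 × 10 × 620 × 10⁻³ = 1423 kN.
Governing: weld metal.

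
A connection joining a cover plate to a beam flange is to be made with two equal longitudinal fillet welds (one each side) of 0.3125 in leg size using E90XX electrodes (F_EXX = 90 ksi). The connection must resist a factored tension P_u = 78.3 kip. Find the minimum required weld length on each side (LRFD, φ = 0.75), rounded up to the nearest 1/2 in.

Throat t_e = 0.707 × 0.3125 = 0.2209 in.
φr_n = 0.75 × 0.6 × 90 × 0.2209 = 8.948 kip/in.
L_req = P_u / φr_n = 78.3 / 8.948 = 8.751 in total.
Per side: 8.751 / 2 = 4.375 in.
Round up → use L = 4.5 in on each side.

L = 4.5 in on each side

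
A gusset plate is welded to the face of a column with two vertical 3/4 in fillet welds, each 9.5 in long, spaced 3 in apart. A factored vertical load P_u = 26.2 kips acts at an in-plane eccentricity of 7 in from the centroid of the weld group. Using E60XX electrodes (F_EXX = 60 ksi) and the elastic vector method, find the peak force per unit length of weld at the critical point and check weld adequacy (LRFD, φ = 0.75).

Total weld length L_w = 19 in. Treat welds as unit-width lines.
Polar moment about centroid: J = 2[d³/12 + d(b/2)²] = 2[9.5³/12 + 9.5×1.5²] = 185.6 in³.
Direct shear f_v = P/L_w = 26.2 / 19 = 1.379 kip/in (vertical).
Torsion M = P·e = 26.2 × 7 = 183.4 kip·in.
Critical point at (x, y) = (1.5, 4.75) from centroid. f_tx = M·y/J = 4.693 kip/in; f_ty = M·x/J = 1.482 kip/in.
Resultant f_max = √[f_tx² + (f_v + f_ty)²] = √[4.693² + (1.379 + 1.482)²] = 5.496 kip/in.
Capacity per unit length: φr_n = 0.75 × 0.6 × 60 × (0.707 × 0.75) = 14.32 kip/in.
5.496 ≤ 14.32 → adequate.

f_max ≈ 5.5 kip/in; adequate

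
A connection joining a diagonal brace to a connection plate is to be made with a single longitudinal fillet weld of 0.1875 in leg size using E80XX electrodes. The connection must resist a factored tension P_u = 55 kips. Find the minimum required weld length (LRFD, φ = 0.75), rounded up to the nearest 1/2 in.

L = 12 in

E80XX → F_EXX = 80 ksi.
Throat t_e = 0.707 × 0.1875 = 0.1326 in.
φr_n = 0.75 × 0.6 × 80 × 0.1326 = 4.772 kips/in.
L_req = P_u / φr_n = 55 / 4.772 = 11.52 in total.
Round up → use L = 12 in.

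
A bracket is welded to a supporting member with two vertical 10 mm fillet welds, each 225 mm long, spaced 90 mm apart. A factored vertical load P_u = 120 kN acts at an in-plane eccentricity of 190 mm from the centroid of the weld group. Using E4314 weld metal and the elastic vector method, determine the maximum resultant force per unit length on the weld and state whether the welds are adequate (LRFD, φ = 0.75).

E43XX → F_EXX = 430 MPa.
Total weld length L_w = 450 mm. Treat welds as unit-width lines.
Polar moment about centroid: J = 2[d³/12 + d(b/2)²] = 2[225³/12 + 225×45²] = 2810000 mm³.
Direct shear f_v = P/L_w = 120×10³ / 450 = 266.7 N/mm (vertical).
Torsion M = P·e = 120×10³ × 190 = 22800000 N·mm.
Critical point at (x, y) = (45, 112.5) from centroid. f_tx = M·y/J = 912.9 N/mm; f_ty = M·x/J = 365.2 N/mm.
Resultant f_max = √[f_tx² + (f_v + f_ty)²] = √[912.9² + (266.7 + 365.2)²] = 1110 N/mm.
Capacity per unit length: φr_n = 0.75 × 0.6 × 430 × (0.707 × 10) = 1368 N/mm.
1110 ≤ 1368 → adequate.

f_max ≈ 1110 N/mm; adequate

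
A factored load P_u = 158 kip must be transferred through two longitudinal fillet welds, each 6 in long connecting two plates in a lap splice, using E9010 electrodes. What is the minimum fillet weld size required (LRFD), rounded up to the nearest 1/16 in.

E90XX → F_EXX = 90 ksi.
Total weld length L = 12 in.
Required throat t_e = P_u / (φ × 0.6 F_EXX × L) = 158 / (0.75 × 0.6 × 90 × 12) = 0.3251 in.
Required leg w = t_e / 0.707 = 0.4598 in → use 1/2 in.

w = 1/2 in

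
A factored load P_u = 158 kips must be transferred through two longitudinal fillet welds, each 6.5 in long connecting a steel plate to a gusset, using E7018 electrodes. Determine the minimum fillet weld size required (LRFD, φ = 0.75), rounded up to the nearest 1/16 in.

E70XX → F_EXX = 70 ksi.
Total weld length L = 13 in.
Required throat t_e = P_u / (φ × 0.6 F_EXX × L) = 158 / (0.75 × 0.6 × 70 × 13) = 0.3858 in.
Required leg w = t_e / 0.707 = 0.5457 in → use 9/16 in.

w = 9/16 in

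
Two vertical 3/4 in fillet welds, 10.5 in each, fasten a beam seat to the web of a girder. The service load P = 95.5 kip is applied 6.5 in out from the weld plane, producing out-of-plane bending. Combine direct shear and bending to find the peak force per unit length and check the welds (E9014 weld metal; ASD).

f_max ≈ 17.5 kip/in; NOT adequate

E90XX → F_EXX = 90 ksi.
L_w = 2 × 10.5 = 21 in; section modulus (unit throat) S = 2 × L²/6 = 36.75 in².
Direct shear f_v = P/L_w = 95.5/21 = 4.548 kip/in.
Moment M = P × e = 95.5 × 6.5 = 620.75 kip·in; bending f_b = M/S = 16.89 kip/in.
f_max = √(f_v² + f_b²) = √(4.548² + 16.89²) = 17.49 kip/in.
r_n/Ω = (1/2.0) × 0.6 × 90 × (0.707 × 0.75) = 14.32 kip/in → NOT adequate.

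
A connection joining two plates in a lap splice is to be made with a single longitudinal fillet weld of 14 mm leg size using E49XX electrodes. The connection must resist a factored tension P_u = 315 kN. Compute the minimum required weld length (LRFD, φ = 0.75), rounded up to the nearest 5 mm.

E49XX → F_EXX = 490 MPa.
Throat t_e = 0.707 × 14 = 9.898 mm.
φr_n = 0.75 × 0.6 × 490 × 9.898 × 10⁻³ = 2.183 kN/mm.
L_req = P_u / φr_n = 315 / 2.183 = 144.3 mm total.
Round up → use L = 145 mm.

L = 145 mm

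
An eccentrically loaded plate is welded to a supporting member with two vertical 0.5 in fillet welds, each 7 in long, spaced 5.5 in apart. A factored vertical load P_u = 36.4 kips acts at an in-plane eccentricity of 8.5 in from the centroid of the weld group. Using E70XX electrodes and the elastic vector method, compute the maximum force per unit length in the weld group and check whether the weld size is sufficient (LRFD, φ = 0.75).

f_max ≈ 10.3 kip/in; adequate

E70XX → F_EXX = 70 ksi.
Total weld length L_w = 14 in. Treat welds as unit-width lines.
Polar moment about centroid: J = 2[d³/12 + d(b/2)²] = 2[7³/12 + 7×2.75²] = 163 in³.
Direct shear f_v = P/L_w = 36.4 / 14 = 2.6 kip/in (vertical).
Torsion M = P·e = 36.4 × 8.5 = 309.4 kip·in.
Critical point at (x, y) = (2.75, 3.5) from centroid. f_tx = M·y/J = 6.642 kip/in; f_ty = M·x/J = 5.219 kip/in.
Resultant f_max = √[f_tx² + (f_v + f_ty)²] = √[6.642² + (2.6 + 5.219)²] = 10.26 kip/in.
Capacity per unit length: φr_n = 0.75 × 0.6 × 70 × (0.707 × 0.5) = 11.14 kip/in.
10.26 ≤ 11.14 → adequate.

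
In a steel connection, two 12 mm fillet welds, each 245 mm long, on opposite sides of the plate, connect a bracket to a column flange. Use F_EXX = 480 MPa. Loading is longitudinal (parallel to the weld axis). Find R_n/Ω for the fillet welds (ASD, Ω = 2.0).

Effective throat t_e = 0.707 × 12 = 8.484 mm.
Total length L = 490 mm; A_we = 8.484 × 490 = 4157 mm².
F_nw = 0.6 F_EXX = 0.6 × 480 = 288 MPa.
R_n = 288 × 4157 × 10⁻³ = 1197 kN; R_n/Ω = 1197/2.0 = 598.6 kN.

R_n/Ω ≈ 599 kN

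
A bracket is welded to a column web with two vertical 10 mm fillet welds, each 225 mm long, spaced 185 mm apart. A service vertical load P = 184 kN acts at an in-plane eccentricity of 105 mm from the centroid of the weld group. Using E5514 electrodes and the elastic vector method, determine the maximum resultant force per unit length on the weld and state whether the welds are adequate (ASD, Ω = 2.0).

f_max ≈ 813 N/mm; adequate

E55XX → F_EXX = 550 MPa.
Total weld length L_w = 450 mm. Treat welds as unit-width lines.
Polar moment about centroid: J = 2[d³/12 + d(b/2)²] = 2[225³/12 + 225×92.5²] = 5749000 mm³.
Direct shear f_v = P/L_w = 184×10³ / 450 = 408.9 N/mm (vertical).
Torsion M = P·e = 184×10³ × 105 = 19320000 N·mm.
Critical point at (x, y) = (92.5, 112.5) from centroid. f_tx = M·y/J = 378.1 N/mm; f_ty = M·x/J = 310.9 N/mm.
Resultant f_max = √[f_tx² + (f_v + f_ty)²] = √[378.1² + (408.9 + 310.9)²] = 813 N/mm.
Capacity per unit length: r_n/Ω = (1/2.0) × 0.6 × 550 × (0.707 × 10) = 1167 N/mm.
813 ≤ 1167 → adequate.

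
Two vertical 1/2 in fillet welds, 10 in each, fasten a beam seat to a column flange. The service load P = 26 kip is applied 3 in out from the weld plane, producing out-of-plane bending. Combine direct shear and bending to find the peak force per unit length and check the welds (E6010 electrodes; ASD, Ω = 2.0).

E60XX → F_EXX = 60 ksi.
L_w = 2 × 10 = 20 in; section modulus (unit throat) S = 2 × L²/6 = 33.33 in².
Direct shear f_v = P/L_w = 26/20 = 1.3 kip/in.
Moment M = P × e = 26 × 3 = 78 kip·in; bending f_b = M/S = 2.34 kip/in.
f_max = √(f_v² + f_b²) = √(1.3² + 2.34²) = 2.677 kip/in.
r_n/Ω = (1/2.0) × 0.6 × 60 × (0.707 × 0.5) = 6.363 kip/in → adequate.

f_max ≈ 2.68 kip/in; adequate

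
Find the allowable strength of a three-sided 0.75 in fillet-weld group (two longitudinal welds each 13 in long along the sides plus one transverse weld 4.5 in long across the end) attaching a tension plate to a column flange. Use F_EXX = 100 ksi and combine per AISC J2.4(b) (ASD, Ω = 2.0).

R_n/Ω ≈ 485 kip

t_e = 0.707 × 0.75 = 0.5302 in.
R_nwl = 0.6 × 100 × 0.5302 × 26 = 827.2 kip (longitudinal, 2 welds).
R_nwt = 0.6 × 100 × 0.5302 × 4.5 = 143.2 kip (transverse, base value).
(i) R_nwl + R_nwt = 970.4 kip; (ii) 0.85 R_nwl + 1.5 R_nwt = 917.9 kip.
R_n = max = 970.4 kip [governs: (i)]; R_n/Ω = 485.2 kip.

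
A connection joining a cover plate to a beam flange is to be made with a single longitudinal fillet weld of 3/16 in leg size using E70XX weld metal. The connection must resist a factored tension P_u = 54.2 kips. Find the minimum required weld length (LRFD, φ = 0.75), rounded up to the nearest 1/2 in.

L = 13 in

E70XX → F_EXX = 70 ksi.
Throat t_e = 0.707 × 0.1875 = 0.1326 in.
φr_n = 0.75 × 0.6 × 70 × 0.1326 = 4.176 kips/in.
L_req = P_u / φr_n = 54.2 / 4.176 = 12.98 in total.
Round up → use L = 13 in.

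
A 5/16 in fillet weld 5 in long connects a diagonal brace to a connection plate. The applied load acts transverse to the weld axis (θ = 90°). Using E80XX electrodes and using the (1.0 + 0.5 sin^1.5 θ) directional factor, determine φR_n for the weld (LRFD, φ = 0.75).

E80XX → F_EXX = 80 ksi.
t_e = 0.707 × 0.3125 = 0.2209 in; A_we = 0.2209 × 5 = 1.105 in².
Directional factor: 1.0 + 0.5 sin^1.5(90°) = 1.5.
F_nw = 0.6 × 80 × 1.5 = 72 ksi.
φR_n = 0.75 × 72 × 1.105 = 59.65 kips.

φR_n ≈ 59.7 kips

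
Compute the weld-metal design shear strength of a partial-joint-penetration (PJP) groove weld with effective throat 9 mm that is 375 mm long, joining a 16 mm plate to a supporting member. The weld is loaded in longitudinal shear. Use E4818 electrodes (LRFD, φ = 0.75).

E48XX → F_EXX = 480 MPa.
Effective throat (given) t_e = 9 mm.
A_we = 9 × 375 = 3375 mm².
F_nw = 0.6 F_EXX = 288 MPa.
φR_n = 0.75 × 288 × 3375 × 10⁻³ = 729 kN.

φR_n ≈ 729 kN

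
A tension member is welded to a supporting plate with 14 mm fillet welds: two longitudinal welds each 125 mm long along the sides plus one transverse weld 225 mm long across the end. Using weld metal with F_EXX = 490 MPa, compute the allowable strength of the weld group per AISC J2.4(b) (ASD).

R_n/Ω ≈ 800 kN

t_e = 0.707 × 14 = 9.898 mm.
R_nwl = 0.6 × 490 × 9.898 × 250 × 10⁻³ = 727.5 kN (longitudinal, 2 welds).
R_nwt = 0.6 × 490 × 9.898 × 225 × 10⁻³ = 654.8 kN (transverse, base value).
(i) R_nwl + R_nwt = 1382 kN; (ii) 0.85 R_nwl + 1.5 R_nwt = 1601 kN.
R_n = max = 1601 kN [governs: (ii)]; R_n/Ω = 800.3 kN.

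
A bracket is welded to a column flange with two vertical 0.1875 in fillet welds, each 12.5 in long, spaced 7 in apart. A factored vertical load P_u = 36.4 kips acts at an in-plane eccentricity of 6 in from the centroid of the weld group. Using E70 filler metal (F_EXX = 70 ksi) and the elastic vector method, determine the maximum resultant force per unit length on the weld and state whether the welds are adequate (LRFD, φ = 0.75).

f_max ≈ 3.43 kip/in; adequate

Total weld length L_w = 25 in. Treat welds as unit-width lines.
Polar moment about centroid: J = 2[d³/12 + d(b/2)²] = 2[12.5³/12 + 12.5×3.5²] = 631.8 in³.
Direct shear f_v = P/L_w = 36.4 / 25 = 1.456 kip/in (vertical).
Torsion M = P·e = 36.4 × 6 = 218.4 kip·in.
Critical point at (x, y) = (3.5, 6.25) from centroid. f_tx = M·y/J = 2.161 kip/in; f_ty = M·x/J = 1.21 kip/in.
Resultant f_max = √[f_tx² + (f_v + f_ty)²] = √[2.161² + (1.456 + 1.21)²] = 3.432 kip/in.
Capacity per unit length: φr_n = 0.75 × 0.6 × 70 × (0.707 × 0.1875) = 4.176 kip/in.
3.432 ≤ 4.176 → adequate.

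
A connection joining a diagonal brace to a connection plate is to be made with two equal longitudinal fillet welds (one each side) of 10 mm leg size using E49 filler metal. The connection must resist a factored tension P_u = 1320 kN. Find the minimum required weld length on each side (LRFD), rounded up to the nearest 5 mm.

L = 425 mm on each side

E49XX → F_EXX = 490 MPa.
Throat t_e = 0.707 × 10 = 7.07 mm.
φr_n = 0.75 × 0.6 × 490 × 7.07 × 10⁻³ = 1.559 kN/mm.
L_req = P_u / φr_n = 1320 / 1.559 = 846.7 mm total.
Per side: 846.7 / 2 = 423.4 mm.
Round up → use L = 425 mm on each side.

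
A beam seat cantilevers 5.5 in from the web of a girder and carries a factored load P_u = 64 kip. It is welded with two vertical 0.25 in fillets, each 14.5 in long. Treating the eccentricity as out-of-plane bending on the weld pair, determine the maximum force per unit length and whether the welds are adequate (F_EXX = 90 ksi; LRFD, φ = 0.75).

L_w = 2 × 14.5 = 29 in; section modulus (unit throat) S = 2 × L²/6 = 70.08 in².
Direct shear f_v = P/L_w = 64/29 = 2.207 kip/in.
Moment M = P × e = 64 × 5.5 = 352 kip·in; bending f_b = M/S = 5.023 kip/in.
f_max = √(f_v² + f_b²) = √(2.207² + 5.023²) = 5.486 kip/in.
φr_n = 0.75 × 0.6 × 90 × (0.707 × 0.25) = 7.158 kip/in → adequate.

f_max ≈ 5.49 kip/in; adequate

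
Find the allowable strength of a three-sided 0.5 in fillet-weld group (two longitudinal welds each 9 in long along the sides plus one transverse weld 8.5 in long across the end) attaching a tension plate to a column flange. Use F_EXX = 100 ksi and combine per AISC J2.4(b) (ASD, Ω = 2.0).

t_e = 0.707 × 0.5 = 0.3535 in.
R_nwl = 0.6 × 100 × 0.3535 × 18 = 381.8 kips (longitudinal, 2 welds).
R_nwt = 0.6 × 100 × 0.3535 × 8.5 = 180.3 kips (transverse, base value).
(i) R_nwl + R_nwt = 562.1 kips; (ii) 0.85 R_nwl + 1.5 R_nwt = 594.9 kips.
R_n = max = 594.9 kips [governs: (ii)]; R_n/Ω = 297.5 kips.

R_n/Ω ≈ 297 kips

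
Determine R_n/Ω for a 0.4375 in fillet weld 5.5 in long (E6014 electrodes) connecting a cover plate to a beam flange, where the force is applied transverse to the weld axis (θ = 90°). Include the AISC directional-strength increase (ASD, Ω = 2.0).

R_n/Ω ≈ 45.9 kip

E60XX → F_EXX = 60 ksi.
t_e = 0.707 × 0.4375 = 0.3093 in; A_we = 0.3093 × 5.5 = 1.701 in².
Directional factor: 1.0 + 0.5 sin^1.5(90°) = 1.5.
F_nw = 0.6 × 60 × 1.5 = 54 ksi.
R_n/Ω = (54 × 1.701) / 2.0 = 45.93 kip.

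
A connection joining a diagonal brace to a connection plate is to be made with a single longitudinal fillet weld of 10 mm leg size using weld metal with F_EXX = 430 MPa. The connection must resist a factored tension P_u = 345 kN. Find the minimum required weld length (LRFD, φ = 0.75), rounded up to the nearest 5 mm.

L = 255 mm

Throat t_e = 0.707 × 10 = 7.07 mm.
φr_n = 0.75 × 0.6 × 430 × 7.07 × 10⁻³ = 1.368 kN/mm.
L_req = P_u / φr_n = 345 / 1.368 = 252.2 mm total.
Round up → use L = 255 mm.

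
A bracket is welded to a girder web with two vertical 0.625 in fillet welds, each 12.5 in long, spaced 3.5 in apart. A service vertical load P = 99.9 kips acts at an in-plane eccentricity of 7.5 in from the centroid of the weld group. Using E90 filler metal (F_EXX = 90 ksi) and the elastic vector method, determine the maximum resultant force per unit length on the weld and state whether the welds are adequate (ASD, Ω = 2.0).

Total weld length L_w = 25 in. Treat welds as unit-width lines.
Polar moment about centroid: J = 2[d³/12 + d(b/2)²] = 2[12.5³/12 + 12.5×1.75²] = 402.1 in³.
Direct shear f_v = P/L_w = 99.9 / 25 = 3.996 kip/in (vertical).
Torsion M = P·e = 99.9 × 7.5 = 749.25 kip·in.
Critical point at (x, y) = (1.75, 6.25) from centroid. f_tx = M·y/J = 11.65 kip/in; f_ty = M·x/J = 3.261 kip/in.
Resultant f_max = √[f_tx² + (f_v + f_ty)²] = √[11.65² + (3.996 + 3.261)²] = 13.72 kip/in.
Capacity per unit length: r_n/Ω = (1/2.0) × 0.6 × 90 × (0.707 × 0.625) = 11.93 kip/in.
13.72 > 11.93 → NOT adequate.

f_max ≈ 13.7 kip/in; NOT adequate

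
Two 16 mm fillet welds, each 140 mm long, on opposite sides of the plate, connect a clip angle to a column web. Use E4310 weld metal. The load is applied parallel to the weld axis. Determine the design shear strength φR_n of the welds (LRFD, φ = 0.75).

E43XX → F_EXX = 430 MPa.
Effective throat t_e = 0.707 × 16 = 11.31 mm.
Total length L = 280 mm; A_we = 11.31 × 280 = 3167 mm².
F_nw = 0.6 F_EXX = 0.6 × 430 = 258 MPa.
φR_n = 0.75 × 258 × 3167 × 10⁻³ = 612.9 kN.

φR_n ≈ 613 kN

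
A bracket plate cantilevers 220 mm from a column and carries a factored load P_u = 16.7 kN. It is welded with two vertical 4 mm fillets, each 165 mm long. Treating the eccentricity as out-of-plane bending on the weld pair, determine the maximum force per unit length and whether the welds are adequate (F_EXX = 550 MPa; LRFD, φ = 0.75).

L_w = 2 × 165 = 330 mm; section modulus (unit throat) S = 2 × L²/6 = 9075 mm².
Direct shear f_v = P/L_w = 16.7×10³/330 = 50.61 N/mm.
Moment M = P × e = 16.7×10³ × 220 = 3674000 N·mm; bending f_b = M/S = 404.8 N/mm.
f_max = √(f_v² + f_b²) = √(50.61² + 404.8²) = 408 N/mm.
φr_n = 0.75 × 0.6 × 550 × (0.707 × 4) = 699.9 N/mm → adequate.

f_max ≈ 408 N/mm; adequate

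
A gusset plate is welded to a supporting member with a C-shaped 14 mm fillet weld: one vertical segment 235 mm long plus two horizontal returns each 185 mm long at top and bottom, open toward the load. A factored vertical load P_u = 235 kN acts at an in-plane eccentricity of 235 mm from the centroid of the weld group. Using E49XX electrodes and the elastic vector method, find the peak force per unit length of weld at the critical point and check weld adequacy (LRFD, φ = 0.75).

f_max ≈ 1440 N/mm; adequate

E49XX → F_EXX = 490 MPa.
Total weld length L_w = 605 mm. Treat welds as unit-width lines.
Centroid: x̄ = 2×185×92.5 / 605 = 56.57 mm from the vertical weld.
Polar moment about centroid: J = I_x + I_y = [235³/12 + 2×185×117.5²] + [235×56.57² + 2(185³/12 + 185×35.93²)] = 8475000 mm³.
Direct shear f_v = P/L_w = 235×10³ / 605 = 388.4 N/mm (vertical).
Torsion M = P·e = 235×10³ × 235 = 55225000 N·mm.
Critical point at (x, y) = (128.4, 117.5) from centroid. f_tx = M·y/J = 765.7 N/mm; f_ty = M·x/J = 836.9 N/mm.
Resultant f_max = √[f_tx² + (f_v + f_ty)²] = √[765.7² + (388.4 + 836.9)²] = 1445 N/mm.
Capacity per unit length: φr_n = 0.75 × 0.6 × 490 × (0.707 × 14) = 2183 N/mm.
1445 ≤ 2183 → adequate.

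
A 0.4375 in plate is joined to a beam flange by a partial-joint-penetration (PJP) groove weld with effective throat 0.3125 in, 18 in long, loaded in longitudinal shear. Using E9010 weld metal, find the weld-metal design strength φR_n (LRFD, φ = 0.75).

φR_n ≈ 228 kips

E90XX → F_EXX = 90 ksi.
Effective throat (given) t_e = 0.3125 in.
A_we = 0.3125 × 18 = 5.625 in².
F_nw = 0.6 F_EXX = 54 ksi.
φR_n = 0.75 × 54 × 5.625 = 227.8 kips.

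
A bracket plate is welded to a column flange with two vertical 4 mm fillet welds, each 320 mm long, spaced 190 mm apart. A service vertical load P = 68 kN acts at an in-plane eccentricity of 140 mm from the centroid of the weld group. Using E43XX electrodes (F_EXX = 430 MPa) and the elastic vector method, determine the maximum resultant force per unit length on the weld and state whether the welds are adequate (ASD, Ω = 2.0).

Total weld length L_w = 640 mm. Treat welds as unit-width lines.
Polar moment about centroid: J = 2[d³/12 + d(b/2)²] = 2[320³/12 + 320×95²] = 11240000 mm³.
Direct shear f_v = P/L_w = 68×10³ / 640 = 106.2 N/mm (vertical).
Torsion M = P·e = 68×10³ × 140 = 9520000 N·mm.
Critical point at (x, y) = (95, 160) from centroid. f_tx = M·y/J = 135.5 N/mm; f_ty = M·x/J = 80.48 N/mm.
Resultant f_max = √[f_tx² + (f_v + f_ty)²] = √[135.5² + (106.2 + 80.48)²] = 230.7 N/mm.
Capacity per unit length: r_n/Ω = (1/2.0) × 0.6 × 430 × (0.707 × 4) = 364.8 N/mm.
230.7 ≤ 364.8 → adequate.

f_max ≈ 231 N/mm; adequate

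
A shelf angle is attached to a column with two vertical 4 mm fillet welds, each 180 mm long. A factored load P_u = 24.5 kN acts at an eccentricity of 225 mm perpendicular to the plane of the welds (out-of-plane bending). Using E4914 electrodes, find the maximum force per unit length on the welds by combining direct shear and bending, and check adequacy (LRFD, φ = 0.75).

E49XX → F_EXX = 490 MPa.
L_w = 2 × 180 = 360 mm; section modulus (unit throat) S = 2 × L²/6 = 10800 mm².
Direct shear f_v = P/L_w = 24.5×10³/360 = 68.06 N/mm.
Moment M = P × e = 24.5×10³ × 225 = 5512500 N·mm; bending f_b = M/S = 510.4 N/mm.
f_max = √(f_v² + f_b²) = √(68.06² + 510.4²) = 514.9 N/mm.
φr_n = 0.75 × 0.6 × 490 × (0.707 × 4) = 623.6 N/mm → adequate.

f_max ≈ 515 N/mm; adequate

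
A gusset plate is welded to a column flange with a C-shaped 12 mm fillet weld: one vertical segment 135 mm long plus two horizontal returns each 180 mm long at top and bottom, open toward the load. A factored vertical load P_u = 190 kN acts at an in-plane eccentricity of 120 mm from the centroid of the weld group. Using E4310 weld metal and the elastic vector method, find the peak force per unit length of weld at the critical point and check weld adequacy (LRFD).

E43XX → F_EXX = 430 MPa.
Total weld length L_w = 495 mm. Treat welds as unit-width lines.
Centroid: x̄ = 2×180×90 / 495 = 65.45 mm from the vertical weld.
Polar moment about centroid: J = I_x + I_y = [135³/12 + 2×180×67.5²] + [135×65.45² + 2(180³/12 + 180×24.55²)] = 3613000 mm³.
Direct shear f_v = P/L_w = 190×10³ / 495 = 383.8 N/mm (vertical).
Torsion M = P·e = 190×10³ × 120 = 22800000 N·mm.
Critical point at (x, y) = (114.5, 67.5) from centroid. f_tx = M·y/J = 426 N/mm; f_ty = M·x/J = 722.9 N/mm.
Resultant f_max = √[f_tx² + (f_v + f_ty)²] = √[426² + (383.8 + 722.9)²] = 1186 N/mm.
Capacity per unit length: φr_n = 0.75 × 0.6 × 430 × (0.707 × 12) = 1642 N/mm.
1186 ≤ 1642 → adequate.

f_max ≈ 1190 N/mm; adequate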